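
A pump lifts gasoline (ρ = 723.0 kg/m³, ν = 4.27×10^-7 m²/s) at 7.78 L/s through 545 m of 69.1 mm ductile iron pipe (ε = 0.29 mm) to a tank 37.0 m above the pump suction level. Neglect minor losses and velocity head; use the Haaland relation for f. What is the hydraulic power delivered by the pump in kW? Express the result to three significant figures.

V = 4Q/(πD²) = 2.075 m/s; Re = 3.36×10^5; ε/D = 0.00420; f = 0.02917
h_f = f(L/D)V²/2g = 50.46 m
Total head H = z + h_f = 37.0 + 50.46 = 87.46 m
P_hyd = ρgQH = 723.0·9.81·0.00778·87.46 = 4.826 kW

P_hyd ≈ 4.83 kW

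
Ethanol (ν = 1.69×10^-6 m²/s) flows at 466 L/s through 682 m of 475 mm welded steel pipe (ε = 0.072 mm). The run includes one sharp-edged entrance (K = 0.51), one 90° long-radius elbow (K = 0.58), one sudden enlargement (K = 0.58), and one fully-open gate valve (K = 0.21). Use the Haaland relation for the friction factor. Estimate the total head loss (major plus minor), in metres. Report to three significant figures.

V = 4Q/(πD²) = 2.630 m/s; V²/2g = 0.3525 m
Re = 7.39×10^5, ε/D = 1.52×10^-4 → f = 0.01433 (Haaland)
Major: h_f = f(L/D)·V²/2g = 0.01433·1436·0.3525 = 7.250 m
Minor: ΣK = 1.88; h_m = ΣK·V²/2g = 0.6626 m
Total H_L = 7.250 + 0.6626 = 7.912 m

H_L ≈ 7.91 m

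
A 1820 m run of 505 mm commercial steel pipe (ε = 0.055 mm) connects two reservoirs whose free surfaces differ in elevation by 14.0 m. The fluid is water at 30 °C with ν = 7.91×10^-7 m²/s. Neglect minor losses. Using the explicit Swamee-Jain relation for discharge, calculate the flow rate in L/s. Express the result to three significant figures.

Q ≈ 482 L/s

Swamee-Jain (Type II): Q = -0.965·√(gD⁵h_f/L)·ln[ε/(3.7D) + √(3.17ν²L/(gD³h_f))]
√(gD⁵h_f/L) = √(9.81·0.505⁵·14.0/1820) = 0.04978
ε/(3.7D) = 2.94×10^-5; √(3.17ν²L/(gD³h_f)) = 1.43×10^-5
Q = -0.965·0.04978·ln(4.372×10^-5) = 0.4822 m³/s
Check: V = 2.41 m/s, Re = 1.54×10^6, f = 0.01323, h_f = 14.1 m ≈ 14.0 m ✓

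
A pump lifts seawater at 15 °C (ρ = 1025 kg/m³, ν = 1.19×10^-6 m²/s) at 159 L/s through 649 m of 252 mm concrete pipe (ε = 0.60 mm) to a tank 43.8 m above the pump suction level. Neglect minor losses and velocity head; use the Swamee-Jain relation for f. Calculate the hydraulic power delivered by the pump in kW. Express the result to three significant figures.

V = 4Q/(πD²) = 3.188 m/s; Re = 6.75×10^5; ε/D = 0.00238; f = 0.02488
h_f = f(L/D)V²/2g = 33.19 m
Total head H = z + h_f = 43.8 + 33.19 = 76.99 m
P_hyd = ρgQH = 1025·9.81·0.159·76.99 = 123.1 kW

P_hyd ≈ 123 kW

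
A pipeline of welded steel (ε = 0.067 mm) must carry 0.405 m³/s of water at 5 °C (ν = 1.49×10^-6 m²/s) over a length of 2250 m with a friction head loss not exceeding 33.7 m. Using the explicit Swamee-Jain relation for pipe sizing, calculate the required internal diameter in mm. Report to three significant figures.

Swamee-Jain (Type III): D = 0.66·[ε^1.25·(LQ²/(gh_f))^4.75 + ν·Q^9.4·(L/(gh_f))^5.2]^0.04
LQ²/(gh_f) = 1.116; L/(gh_f) = 6.806
Term 1 = ε^1.25·(…)^4.75 = 1.02×10^-5; Term 2 = ν·Q^9.4·(…)^5.2 = 6.52×10^-6
D = 0.66·(1.02×10^-5 + 6.52×10^-6)^0.04 = 0.4251 m = 425 mm
Check: V = 2.85 m/s, Re = 8.14×10^5, f = 0.01449, h_f = 31.8 m ≈ 33.7 m ✓

D ≈ 425 mm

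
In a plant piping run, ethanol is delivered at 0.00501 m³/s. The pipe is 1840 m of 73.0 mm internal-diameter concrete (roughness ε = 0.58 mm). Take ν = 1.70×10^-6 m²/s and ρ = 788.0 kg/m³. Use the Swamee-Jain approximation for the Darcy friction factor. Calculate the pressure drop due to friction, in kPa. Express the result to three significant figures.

Δp ≈ 524 kPa

V = 4Q/(πD²) = 4·0.00501/(π·0.0730²) = 1.197 m/s
Re = VD/ν = 1.197·0.0730/1.70×10^-6 = 5.14×10^4 → turbulent
ε/D = 0.58/73.0 = 0.00795
Swamee-Jain: f = 0.03681
h_f = f(L/D)V²/(2g) = 0.03681·(1840/0.0730)·1.197²/(2·9.81) = 67.77 m
Δp = ρg·h_f = 788.0·9.81·67.77 = 523.8 kPa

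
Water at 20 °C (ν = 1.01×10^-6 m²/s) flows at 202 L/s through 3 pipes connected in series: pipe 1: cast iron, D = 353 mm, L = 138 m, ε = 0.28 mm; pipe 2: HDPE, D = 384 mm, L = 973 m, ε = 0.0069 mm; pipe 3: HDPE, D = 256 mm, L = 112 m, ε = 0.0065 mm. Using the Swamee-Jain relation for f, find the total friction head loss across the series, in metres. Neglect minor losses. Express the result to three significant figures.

H ≈ 10.8 m

Pipe 1: V = 2.064 m/s, Re = 7.21×10^5, ε/D = 7.93×10^-4, f = 0.01918, h_1 = f(L/D)V²/2g = 1.628 m
Pipe 2: V = 1.744 m/s, Re = 6.63×10^5, ε/D = 1.80×10^-5, f = 0.01279, h_2 = f(L/D)V²/2g = 5.025 m
Pipe 3: V = 3.924 m/s, Re = 9.95×10^5, ε/D = 2.54×10^-5, f = 0.01221, h_3 = f(L/D)V²/2g = 4.192 m
Series → Q common, losses add: H = Σh = 10.85 m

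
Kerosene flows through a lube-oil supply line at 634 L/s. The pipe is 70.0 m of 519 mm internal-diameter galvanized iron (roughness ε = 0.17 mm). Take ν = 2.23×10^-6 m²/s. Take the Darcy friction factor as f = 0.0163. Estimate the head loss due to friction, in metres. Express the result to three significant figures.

V = 4Q/(πD²) = 4·0.634/(π·0.519²) = 2.997 m/s
h_f = f(L/D)V²/(2g) = 0.01630·(70.0/0.519)·2.997²/(2·9.81) = 1.006 m

h_f ≈ 1.01 m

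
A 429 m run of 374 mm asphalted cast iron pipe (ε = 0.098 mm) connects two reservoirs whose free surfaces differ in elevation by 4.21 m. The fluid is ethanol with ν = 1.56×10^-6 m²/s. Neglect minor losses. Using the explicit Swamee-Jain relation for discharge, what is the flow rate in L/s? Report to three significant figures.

Swamee-Jain (Type II): Q = -0.965·√(gD⁵h_f/L)·ln[ε/(3.7D) + √(3.17ν²L/(gD³h_f))]
√(gD⁵h_f/L) = √(9.81·0.374⁵·4.21/429) = 0.02654
ε/(3.7D) = 7.08×10^-5; √(3.17ν²L/(gD³h_f)) = 3.91×10^-5
Q = -0.965·0.02654·ln(1.100×10^-4) = 0.2335 m³/s
Check: V = 2.13 m/s, Re = 5.09×10^5, f = 0.01604, h_f = 4.24 m ≈ 4.21 m ✓

Q ≈ 233 L/s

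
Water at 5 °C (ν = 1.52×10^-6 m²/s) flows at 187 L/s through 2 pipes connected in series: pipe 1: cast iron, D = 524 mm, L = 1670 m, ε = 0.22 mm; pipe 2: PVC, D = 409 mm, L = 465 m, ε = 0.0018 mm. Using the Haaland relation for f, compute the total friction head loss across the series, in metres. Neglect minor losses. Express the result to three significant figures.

Pipe 1: V = 0.8671 m/s, Re = 2.99×10^5, ε/D = 4.20×10^-4, f = 0.01760, h_1 = f(L/D)V²/2g = 2.149 m
Pipe 2: V = 1.423 m/s, Re = 3.83×10^5, ε/D = 4.40×10^-6, f = 0.01375, h_2 = f(L/D)V²/2g = 1.614 m
Series → Q common, losses add: H = Σh = 3.763 m

H ≈ 3.76 m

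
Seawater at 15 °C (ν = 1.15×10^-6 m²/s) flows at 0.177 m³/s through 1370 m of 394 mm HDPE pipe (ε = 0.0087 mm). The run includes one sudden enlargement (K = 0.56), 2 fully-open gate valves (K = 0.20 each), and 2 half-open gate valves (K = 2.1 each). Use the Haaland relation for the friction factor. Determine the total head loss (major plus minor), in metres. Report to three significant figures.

H_L ≈ 5.54 m

V = 4Q/(πD²) = 1.452 m/s; V²/2g = 0.1074 m
Re = 4.97×10^5, ε/D = 2.21×10^-5 → f = 0.01334 (Haaland)
Major: h_f = f(L/D)·V²/2g = 0.01334·3477·0.1074 = 4.981 m
Minor: ΣK = 5.16; h_m = ΣK·V²/2g = 0.5543 m
Total H_L = 4.981 + 0.5543 = 5.536 m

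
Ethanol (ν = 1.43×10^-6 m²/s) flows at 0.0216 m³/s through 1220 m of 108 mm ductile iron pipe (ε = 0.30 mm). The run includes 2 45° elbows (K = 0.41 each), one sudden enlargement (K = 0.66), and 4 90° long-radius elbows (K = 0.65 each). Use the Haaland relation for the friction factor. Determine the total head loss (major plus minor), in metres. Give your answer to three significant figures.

H_L ≈ 85.6 m

V = 4Q/(πD²) = 2.358 m/s; V²/2g = 0.2834 m
Re = 1.78×10^5, ε/D = 0.00278 → f = 0.02637 (Haaland)
Major: h_f = f(L/D)·V²/2g = 0.02637·11296·0.2834 = 84.40 m
Minor: ΣK = 4.08; h_m = ΣK·V²/2g = 1.156 m
Total H_L = 84.40 + 1.156 = 85.55 m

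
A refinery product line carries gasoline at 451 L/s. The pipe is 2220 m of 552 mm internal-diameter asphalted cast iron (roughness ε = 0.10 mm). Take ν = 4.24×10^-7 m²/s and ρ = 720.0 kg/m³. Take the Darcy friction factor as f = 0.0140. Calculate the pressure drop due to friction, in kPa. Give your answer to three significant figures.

V = 4Q/(πD²) = 4·0.451/(π·0.552²) = 1.885 m/s
h_f = f(L/D)V²/(2g) = 0.01400·(2220/0.552)·1.885²/(2·9.81) = 10.19 m
Δp = ρg·h_f = 720.0·9.81·10.19 = 71.99 kPa

Δp ≈ 72.0 kPa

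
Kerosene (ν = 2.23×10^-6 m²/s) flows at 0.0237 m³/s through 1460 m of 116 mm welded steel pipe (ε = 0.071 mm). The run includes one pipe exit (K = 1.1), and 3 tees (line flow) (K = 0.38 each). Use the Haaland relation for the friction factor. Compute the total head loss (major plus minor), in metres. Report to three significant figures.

V = 4Q/(πD²) = 2.243 m/s; V²/2g = 0.2563 m
Re = 1.17×10^5, ε/D = 6.12×10^-4 → f = 0.02017 (Haaland)
Major: h_f = f(L/D)·V²/2g = 0.02017·12586·0.2563 = 65.08 m
Minor: ΣK = 2.24; h_m = ΣK·V²/2g = 0.5742 m
Total H_L = 65.08 + 0.5742 = 65.66 m

H_L ≈ 65.7 m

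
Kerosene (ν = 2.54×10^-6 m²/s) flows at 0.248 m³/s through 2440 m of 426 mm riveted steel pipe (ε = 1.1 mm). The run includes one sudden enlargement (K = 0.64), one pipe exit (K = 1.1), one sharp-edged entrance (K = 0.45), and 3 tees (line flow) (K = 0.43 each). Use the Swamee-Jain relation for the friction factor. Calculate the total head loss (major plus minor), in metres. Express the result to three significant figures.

H_L ≈ 23.3 m

V = 4Q/(πD²) = 1.740 m/s; V²/2g = 0.1543 m
Re = 2.92×10^5, ε/D = 0.00258 → f = 0.02576 (Swamee-Jain)
Major: h_f = f(L/D)·V²/2g = 0.02576·5728·0.1543 = 22.77 m
Minor: ΣK = 3.48; h_m = ΣK·V²/2g = 0.5370 m
Total H_L = 22.77 + 0.5370 = 23.31 m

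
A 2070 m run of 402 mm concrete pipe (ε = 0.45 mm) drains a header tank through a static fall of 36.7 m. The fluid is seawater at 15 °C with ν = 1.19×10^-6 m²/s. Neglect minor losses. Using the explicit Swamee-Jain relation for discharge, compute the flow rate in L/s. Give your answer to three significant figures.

Swamee-Jain (Type II): Q = -0.965·√(gD⁵h_f/L)·ln[ε/(3.7D) + √(3.17ν²L/(gD³h_f))]
√(gD⁵h_f/L) = √(9.81·0.402⁵·36.7/2070) = 0.04273
ε/(3.7D) = 3.03×10^-4; √(3.17ν²L/(gD³h_f)) = 1.99×10^-5
Q = -0.965·0.04273·ln(3.225×10^-4) = 0.3315 m³/s
Check: V = 2.61 m/s, Re = 8.82×10^5, f = 0.02060, h_f = 36.9 m ≈ 36.7 m ✓

Q ≈ 332 L/s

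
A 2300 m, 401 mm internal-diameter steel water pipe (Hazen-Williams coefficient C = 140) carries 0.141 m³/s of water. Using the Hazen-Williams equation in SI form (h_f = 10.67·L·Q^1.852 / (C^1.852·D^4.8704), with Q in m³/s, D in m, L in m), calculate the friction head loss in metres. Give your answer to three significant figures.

h_f ≈ 5.92 m

h_f = 10.67·2300·0.141^1.852 / (140^1.852·0.401^4.8704) = 5.922 m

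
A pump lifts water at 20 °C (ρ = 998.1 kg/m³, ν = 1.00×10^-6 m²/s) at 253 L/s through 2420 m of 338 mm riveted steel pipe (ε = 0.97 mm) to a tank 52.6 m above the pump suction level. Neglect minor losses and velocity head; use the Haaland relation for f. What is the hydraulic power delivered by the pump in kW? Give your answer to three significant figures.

P_hyd ≈ 317 kW

V = 4Q/(πD²) = 2.820 m/s; Re = 9.53×10^5; ε/D = 0.00287; f = 0.02603
h_f = f(L/D)V²/2g = 75.51 m
Total head H = z + h_f = 52.6 + 75.51 = 128.1 m
P_hyd = ρgQH = 998.1·9.81·0.253·128.1 = 317.4 kW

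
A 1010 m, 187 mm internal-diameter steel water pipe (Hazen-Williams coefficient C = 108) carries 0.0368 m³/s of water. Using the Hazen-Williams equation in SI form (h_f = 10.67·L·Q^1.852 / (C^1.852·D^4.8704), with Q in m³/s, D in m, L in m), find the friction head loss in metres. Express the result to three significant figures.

h_f = 10.67·1010·0.0368^1.852 / (108^1.852·0.187^4.8704) = 14.35 m

h_f ≈ 14.4 m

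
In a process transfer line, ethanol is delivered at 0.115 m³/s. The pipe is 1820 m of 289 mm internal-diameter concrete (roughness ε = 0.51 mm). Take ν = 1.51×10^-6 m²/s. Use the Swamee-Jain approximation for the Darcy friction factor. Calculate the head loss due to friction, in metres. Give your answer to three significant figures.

V = 4Q/(πD²) = 4·0.115/(π·0.289²) = 1.753 m/s
Re = VD/ν = 1.753·0.289/1.51×10^-6 = 3.36×10^5 → turbulent
ε/D = 0.51/289 = 0.00176
Swamee-Jain: f = 0.02339
h_f = f(L/D)V²/(2g) = 0.02339·(1820/0.289)·1.753²/(2·9.81) = 23.08 m

h_f ≈ 23.1 m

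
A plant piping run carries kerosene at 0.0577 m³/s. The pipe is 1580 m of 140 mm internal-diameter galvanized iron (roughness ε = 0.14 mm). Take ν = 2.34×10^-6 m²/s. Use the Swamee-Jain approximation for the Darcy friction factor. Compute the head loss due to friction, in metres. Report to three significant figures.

V = 4Q/(πD²) = 4·0.0577/(π·0.140²) = 3.748 m/s
Re = VD/ν = 3.748·0.140/2.34×10^-6 = 2.24×10^5 → turbulent
ε/D = 0.14/140 = 0.00100
Swamee-Jain: f = 0.02105
h_f = f(L/D)V²/(2g) = 0.02105·(1580/0.140)·3.748²/(2·9.81) = 170.1 m

h_f ≈ 170 m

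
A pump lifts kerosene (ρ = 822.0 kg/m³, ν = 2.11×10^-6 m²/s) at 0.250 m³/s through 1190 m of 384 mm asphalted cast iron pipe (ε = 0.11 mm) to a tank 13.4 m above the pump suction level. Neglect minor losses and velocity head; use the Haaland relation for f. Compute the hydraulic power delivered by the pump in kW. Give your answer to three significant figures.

P_hyd ≈ 51.2 kW

V = 4Q/(πD²) = 2.159 m/s; Re = 3.93×10^5; ε/D = 2.86×10^-4; f = 0.01633
h_f = f(L/D)V²/2g = 12.02 m
Total head H = z + h_f = 13.4 + 12.02 = 25.42 m
P_hyd = ρgQH = 822.0·9.81·0.250·25.42 = 51.24 kW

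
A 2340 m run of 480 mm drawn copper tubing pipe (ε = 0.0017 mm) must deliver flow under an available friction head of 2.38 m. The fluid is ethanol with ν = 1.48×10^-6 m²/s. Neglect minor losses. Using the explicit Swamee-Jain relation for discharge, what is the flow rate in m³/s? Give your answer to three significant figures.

Q ≈ 0.145 m³/s

Swamee-Jain (Type II): Q = -0.965·√(gD⁵h_f/L)·ln[ε/(3.7D) + √(3.17ν²L/(gD³h_f))]
√(gD⁵h_f/L) = √(9.81·0.480⁵·2.38/2340) = 0.01594
ε/(3.7D) = 9.57×10^-7; √(3.17ν²L/(gD³h_f)) = 7.93×10^-5
Q = -0.965·0.01594·ln(8.028×10^-5) = 0.1451 m³/s
Check: V = 0.802 m/s, Re = 2.60×10^5, f = 0.01481, h_f = 2.37 m ≈ 2.38 m ✓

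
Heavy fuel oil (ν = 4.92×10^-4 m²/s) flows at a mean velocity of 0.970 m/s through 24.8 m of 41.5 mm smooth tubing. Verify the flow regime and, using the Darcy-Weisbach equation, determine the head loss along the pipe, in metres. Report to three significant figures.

h_f ≈ 22.4 m

Re = VD/ν = 0.970·0.04150/4.92×10^-4 = 81.8 → laminar (Re < 2300)
f = 64/Re = 0.7822
h_f = f(L/D)V²/(2g) = 0.7822·(24.8/0.04150)·0.970²/(2·9.81) = 22.42 m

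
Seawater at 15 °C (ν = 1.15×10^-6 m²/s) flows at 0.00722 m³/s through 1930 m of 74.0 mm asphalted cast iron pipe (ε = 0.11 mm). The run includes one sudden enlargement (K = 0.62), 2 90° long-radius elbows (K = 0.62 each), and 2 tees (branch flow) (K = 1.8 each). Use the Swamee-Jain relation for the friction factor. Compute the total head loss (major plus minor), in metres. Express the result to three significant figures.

H_L ≈ 89.8 m

V = 4Q/(πD²) = 1.679 m/s; V²/2g = 0.1436 m
Re = 1.08×10^5, ε/D = 0.00149 → f = 0.02377 (Swamee-Jain)
Major: h_f = f(L/D)·V²/2g = 0.02377·26081·0.1436 = 89.04 m
Minor: ΣK = 5.46; h_m = ΣK·V²/2g = 0.7843 m
Total H_L = 89.04 + 0.7843 = 89.82 m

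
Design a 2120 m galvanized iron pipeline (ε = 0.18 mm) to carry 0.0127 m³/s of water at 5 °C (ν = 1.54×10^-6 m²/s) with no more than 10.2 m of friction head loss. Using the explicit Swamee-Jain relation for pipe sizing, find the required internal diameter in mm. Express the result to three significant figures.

Swamee-Jain (Type III): D = 0.66·[ε^1.25·(LQ²/(gh_f))^4.75 + ν·Q^9.4·(L/(gh_f))^5.2]^0.04
LQ²/(gh_f) = 0.003417; L/(gh_f) = 21.19
Term 1 = ε^1.25·(…)^4.75 = 4.02×10^-17; Term 2 = ν·Q^9.4·(…)^5.2 = 1.81×10^-17
D = 0.66·(4.02×10^-17 + 1.81×10^-17)^0.04 = 0.1480 m = 148 mm
Check: V = 0.739 m/s, Re = 7.10×10^4, f = 0.02382, h_f = 9.49 m ≈ 10.2 m ✓

D ≈ 148 mm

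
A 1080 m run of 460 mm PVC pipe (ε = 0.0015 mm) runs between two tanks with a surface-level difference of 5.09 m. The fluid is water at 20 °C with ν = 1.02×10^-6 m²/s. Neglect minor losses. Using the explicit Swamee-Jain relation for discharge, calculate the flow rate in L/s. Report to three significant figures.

Q ≈ 312 L/s

Swamee-Jain (Type II): Q = -0.965·√(gD⁵h_f/L)·ln[ε/(3.7D) + √(3.17ν²L/(gD³h_f))]
√(gD⁵h_f/L) = √(9.81·0.460⁵·5.09/1080) = 0.03086
ε/(3.7D) = 8.81×10^-7; √(3.17ν²L/(gD³h_f)) = 2.71×10^-5
Q = -0.965·0.03086·ln(2.795×10^-5) = 0.3122 m³/s
Check: V = 1.88 m/s, Re = 8.47×10^5, f = 0.01201, h_f = 5.07 m ≈ 5.09 m ✓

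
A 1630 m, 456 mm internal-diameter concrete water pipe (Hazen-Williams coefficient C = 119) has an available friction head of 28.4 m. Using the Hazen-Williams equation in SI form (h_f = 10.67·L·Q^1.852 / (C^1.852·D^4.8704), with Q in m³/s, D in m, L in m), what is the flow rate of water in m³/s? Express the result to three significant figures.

Q ≈ 0.472 m³/s

Rearranging: Q = [h_f·C^1.852·D^4.8704 / (10.67·L)]^(1/1.852)
Q = [28.4·119^1.852·0.456^4.8704 / (10.67·1630)]^0.540 = 0.4719 m³/s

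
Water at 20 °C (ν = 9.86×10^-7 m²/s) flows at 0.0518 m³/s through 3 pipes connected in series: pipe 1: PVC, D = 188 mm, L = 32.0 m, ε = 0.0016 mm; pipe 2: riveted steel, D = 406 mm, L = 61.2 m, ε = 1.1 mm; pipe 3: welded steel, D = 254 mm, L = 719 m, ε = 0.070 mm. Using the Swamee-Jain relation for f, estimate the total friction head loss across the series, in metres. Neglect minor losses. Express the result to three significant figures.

Pipe 1: V = 1.866 m/s, Re = 3.56×10^5, ε/D = 8.51×10^-6, f = 0.01404, h_1 = f(L/D)V²/2g = 0.4240 m
Pipe 2: V = 0.4001 m/s, Re = 1.65×10^5, ε/D = 0.00271, f = 0.02650, h_2 = f(L/D)V²/2g = 0.03259 m
Pipe 3: V = 1.022 m/s, Re = 2.63×10^5, ε/D = 2.76×10^-4, f = 0.01711, h_3 = f(L/D)V²/2g = 2.580 m
Series → Q common, losses add: H = Σh = 3.036 m

H ≈ 3.04 m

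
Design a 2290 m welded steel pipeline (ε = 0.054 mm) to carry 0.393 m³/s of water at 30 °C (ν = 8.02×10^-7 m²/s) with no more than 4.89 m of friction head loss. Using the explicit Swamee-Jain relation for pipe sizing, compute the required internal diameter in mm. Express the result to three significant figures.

Swamee-Jain (Type III): D = 0.66·[ε^1.25·(LQ²/(gh_f))^4.75 + ν·Q^9.4·(L/(gh_f))^5.2]^0.04
LQ²/(gh_f) = 7.373; L/(gh_f) = 47.74
Term 1 = ε^1.25·(…)^4.75 = 0.0612; Term 2 = ν·Q^9.4·(…)^5.2 = 0.0663
D = 0.66·(0.0612 + 0.0663)^0.04 = 0.6078 m = 608 mm
Check: V = 1.35 m/s, Re = 1.03×10^6, f = 0.01331, h_f = 4.69 m ≈ 4.89 m ✓

D ≈ 608 mm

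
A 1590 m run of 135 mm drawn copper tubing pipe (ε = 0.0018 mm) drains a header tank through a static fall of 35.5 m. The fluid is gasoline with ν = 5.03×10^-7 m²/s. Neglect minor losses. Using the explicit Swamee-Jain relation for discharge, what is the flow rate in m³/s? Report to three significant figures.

Swamee-Jain (Type II): Q = -0.965·√(gD⁵h_f/L)·ln[ε/(3.7D) + √(3.17ν²L/(gD³h_f))]
√(gD⁵h_f/L) = √(9.81·0.135⁵·35.5/1590) = 0.003134
ε/(3.7D) = 3.60×10^-6; √(3.17ν²L/(gD³h_f)) = 3.86×10^-5
Q = -0.965·0.003134·ln(4.218×10^-5) = 0.03046 m³/s
Check: V = 2.13 m/s, Re = 5.71×10^5, f = 0.01302, h_f = 35.4 m ≈ 35.5 m ✓

Q ≈ 0.0305 m³/s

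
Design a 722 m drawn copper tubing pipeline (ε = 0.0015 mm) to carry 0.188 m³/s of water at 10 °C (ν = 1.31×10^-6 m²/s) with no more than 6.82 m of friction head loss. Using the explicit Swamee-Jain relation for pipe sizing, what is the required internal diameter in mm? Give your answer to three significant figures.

D ≈ 336 mm

Swamee-Jain (Type III): D = 0.66·[ε^1.25·(LQ²/(gh_f))^4.75 + ν·Q^9.4·(L/(gh_f))^5.2]^0.04
LQ²/(gh_f) = 0.3814; L/(gh_f) = 10.79
Term 1 = ε^1.25·(…)^4.75 = 5.39×10^-10; Term 2 = ν·Q^9.4·(…)^5.2 = 4.64×10^-8
D = 0.66·(5.39×10^-10 + 4.64×10^-8)^0.04 = 0.3360 m = 336 mm
Check: V = 2.12 m/s, Re = 5.44×10^5, f = 0.01297, h_f = 6.38 m ≈ 6.82 m ✓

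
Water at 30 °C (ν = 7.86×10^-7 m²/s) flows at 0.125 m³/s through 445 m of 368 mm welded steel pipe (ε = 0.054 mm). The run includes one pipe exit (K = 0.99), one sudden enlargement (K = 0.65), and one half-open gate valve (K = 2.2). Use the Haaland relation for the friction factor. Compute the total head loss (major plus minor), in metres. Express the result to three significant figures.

V = 4Q/(πD²) = 1.175 m/s; V²/2g = 0.07040 m
Re = 5.50×10^5, ε/D = 1.47×10^-4 → f = 0.01463 (Haaland)
Major: h_f = f(L/D)·V²/2g = 0.01463·1209·0.07040 = 1.246 m
Minor: ΣK = 3.84; h_m = ΣK·V²/2g = 0.2703 m
Total H_L = 1.246 + 0.2703 = 1.516 m

H_L ≈ 1.52 m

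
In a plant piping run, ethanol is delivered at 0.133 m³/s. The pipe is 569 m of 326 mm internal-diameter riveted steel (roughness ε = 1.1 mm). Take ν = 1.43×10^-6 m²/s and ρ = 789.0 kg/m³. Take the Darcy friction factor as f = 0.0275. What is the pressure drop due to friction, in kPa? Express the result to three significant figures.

Δp ≈ 48.1 kPa

V = 4Q/(πD²) = 4·0.133/(π·0.326²) = 1.593 m/s
h_f = f(L/D)V²/(2g) = 0.02750·(569/0.326)·1.593²/(2·9.81) = 6.211 m
Δp = ρg·h_f = 789.0·9.81·6.211 = 48.08 kPa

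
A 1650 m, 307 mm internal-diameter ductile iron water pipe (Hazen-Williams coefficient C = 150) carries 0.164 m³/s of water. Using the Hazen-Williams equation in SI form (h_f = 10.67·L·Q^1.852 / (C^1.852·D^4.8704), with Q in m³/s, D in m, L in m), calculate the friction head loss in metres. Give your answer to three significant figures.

h_f ≈ 18.2 m

h_f = 10.67·1650·0.164^1.852 / (150^1.852·0.307^4.8704) = 18.17 m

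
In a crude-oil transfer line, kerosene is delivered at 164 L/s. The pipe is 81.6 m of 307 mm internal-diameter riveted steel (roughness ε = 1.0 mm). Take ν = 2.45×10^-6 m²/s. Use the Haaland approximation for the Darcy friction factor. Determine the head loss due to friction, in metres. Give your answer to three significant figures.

h_f ≈ 1.81 m

V = 4Q/(πD²) = 4·0.164/(π·0.307²) = 2.216 m/s
Re = VD/ν = 2.216·0.307/2.45×10^-6 = 2.78×10^5 → turbulent
ε/D = 1.0/307 = 0.00326
Haaland: f = 0.02725
h_f = f(L/D)V²/(2g) = 0.02725·(81.6/0.307)·2.216²/(2·9.81) = 1.812 m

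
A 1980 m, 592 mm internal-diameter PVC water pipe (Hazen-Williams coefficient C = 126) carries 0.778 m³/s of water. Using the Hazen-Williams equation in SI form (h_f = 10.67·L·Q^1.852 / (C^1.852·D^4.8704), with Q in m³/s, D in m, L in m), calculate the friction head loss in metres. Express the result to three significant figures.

h_f ≈ 22.0 m

h_f = 10.67·1980·0.778^1.852 / (126^1.852·0.592^4.8704) = 21.97 m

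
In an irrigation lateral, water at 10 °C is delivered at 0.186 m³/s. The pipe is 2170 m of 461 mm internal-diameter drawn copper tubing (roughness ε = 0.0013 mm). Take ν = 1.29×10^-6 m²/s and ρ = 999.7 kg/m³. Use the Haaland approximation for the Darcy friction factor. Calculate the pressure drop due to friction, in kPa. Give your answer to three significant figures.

Δp ≈ 39.8 kPa

V = 4Q/(πD²) = 4·0.186/(π·0.461²) = 1.114 m/s
Re = VD/ν = 1.114·0.461/1.29×10^-6 = 3.98×10^5 → turbulent
ε/D = 0.0013/461 = 2.82×10^-6
Haaland: f = 0.01364
h_f = f(L/D)V²/(2g) = 0.01364·(2170/0.461)·1.114²/(2·9.81) = 4.063 m
Δp = ρg·h_f = 999.7·9.81·4.063 = 39.85 kPa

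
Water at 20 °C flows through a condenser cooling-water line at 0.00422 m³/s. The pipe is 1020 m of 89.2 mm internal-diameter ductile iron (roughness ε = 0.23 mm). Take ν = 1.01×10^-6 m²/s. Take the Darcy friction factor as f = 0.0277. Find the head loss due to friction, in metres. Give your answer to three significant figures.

V = 4Q/(πD²) = 4·0.00422/(π·0.0892²) = 0.6753 m/s
h_f = f(L/D)V²/(2g) = 0.02770·(1020/0.0892)·0.6753²/(2·9.81) = 7.362 m

h_f ≈ 7.36 m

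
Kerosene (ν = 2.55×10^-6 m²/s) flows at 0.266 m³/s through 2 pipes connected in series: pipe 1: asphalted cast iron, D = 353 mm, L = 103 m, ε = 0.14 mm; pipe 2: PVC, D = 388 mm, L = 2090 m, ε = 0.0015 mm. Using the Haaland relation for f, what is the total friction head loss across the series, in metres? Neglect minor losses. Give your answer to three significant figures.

Pipe 1: V = 2.718 m/s, Re = 3.76×10^5, ε/D = 3.97×10^-4, f = 0.01717, h_1 = f(L/D)V²/2g = 1.886 m
Pipe 2: V = 2.250 m/s, Re = 3.42×10^5, ε/D = 3.87×10^-6, f = 0.01403, h_2 = f(L/D)V²/2g = 19.49 m
Series → Q common, losses add: H = Σh = 21.38 m

H ≈ 21.4 m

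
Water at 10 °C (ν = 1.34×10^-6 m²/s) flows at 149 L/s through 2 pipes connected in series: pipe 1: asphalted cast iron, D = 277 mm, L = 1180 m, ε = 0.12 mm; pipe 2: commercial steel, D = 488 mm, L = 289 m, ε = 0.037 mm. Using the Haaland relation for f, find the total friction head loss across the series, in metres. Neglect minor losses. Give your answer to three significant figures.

H ≈ 23.0 m

Pipe 1: V = 2.473 m/s, Re = 5.11×10^5, ε/D = 4.33×10^-4, f = 0.01712, h_1 = f(L/D)V²/2g = 22.72 m
Pipe 2: V = 0.7966 m/s, Re = 2.90×10^5, ε/D = 7.58×10^-5, f = 0.01509, h_2 = f(L/D)V²/2g = 0.2891 m
Series → Q common, losses add: H = Σh = 23.01 m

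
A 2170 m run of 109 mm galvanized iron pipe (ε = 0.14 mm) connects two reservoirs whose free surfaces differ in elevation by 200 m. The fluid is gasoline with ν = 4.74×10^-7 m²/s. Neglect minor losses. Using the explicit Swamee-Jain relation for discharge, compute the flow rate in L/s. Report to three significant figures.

Swamee-Jain (Type II): Q = -0.965·√(gD⁵h_f/L)·ln[ε/(3.7D) + √(3.17ν²L/(gD³h_f))]
√(gD⁵h_f/L) = √(9.81·0.109⁵·200/2170) = 0.003730
ε/(3.7D) = 3.47×10^-4; √(3.17ν²L/(gD³h_f)) = 2.47×10^-5
Q = -0.965·0.003730·ln(3.718×10^-4) = 0.02842 m³/s
Check: V = 3.05 m/s, Re = 7.00×10^5, f = 0.02135, h_f = 201 m ≈ 200 m ✓

Q ≈ 28.4 L/s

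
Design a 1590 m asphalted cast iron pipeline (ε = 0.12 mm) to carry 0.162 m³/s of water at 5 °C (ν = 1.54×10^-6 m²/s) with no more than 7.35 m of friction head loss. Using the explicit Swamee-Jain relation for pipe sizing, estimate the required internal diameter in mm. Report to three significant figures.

Swamee-Jain (Type III): D = 0.66·[ε^1.25·(LQ²/(gh_f))^4.75 + ν·Q^9.4·(L/(gh_f))^5.2]^0.04
LQ²/(gh_f) = 0.5787; L/(gh_f) = 22.05
Term 1 = ε^1.25·(…)^4.75 = 9.35×10^-7; Term 2 = ν·Q^9.4·(…)^5.2 = 5.53×10^-7
D = 0.66·(9.35×10^-7 + 5.53×10^-7)^0.04 = 0.3859 m = 386 mm
Check: V = 1.39 m/s, Re = 3.47×10^5, f = 0.01692, h_f = 6.82 m ≈ 7.35 m ✓

D ≈ 386 mm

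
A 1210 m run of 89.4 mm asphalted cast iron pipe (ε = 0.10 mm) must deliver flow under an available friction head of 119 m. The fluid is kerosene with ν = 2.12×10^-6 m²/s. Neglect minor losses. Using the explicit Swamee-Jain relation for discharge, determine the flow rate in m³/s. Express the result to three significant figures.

Swamee-Jain (Type II): Q = -0.965·√(gD⁵h_f/L)·ln[ε/(3.7D) + √(3.17ν²L/(gD³h_f))]
√(gD⁵h_f/L) = √(9.81·0.0894⁵·119/1210) = 0.002347
ε/(3.7D) = 3.02×10^-4; √(3.17ν²L/(gD³h_f)) = 1.44×10^-4
Q = -0.965·0.002347·ln(4.461×10^-4) = 0.01748 m³/s
Check: V = 2.78 m/s, Re = 1.17×10^5, f = 0.02244, h_f = 120 m ≈ 119 m ✓

Q ≈ 0.0175 m³/s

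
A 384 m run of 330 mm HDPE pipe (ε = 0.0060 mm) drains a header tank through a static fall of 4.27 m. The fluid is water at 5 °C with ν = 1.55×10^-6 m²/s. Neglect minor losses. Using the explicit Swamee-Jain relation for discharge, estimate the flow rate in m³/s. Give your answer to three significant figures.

Q ≈ 0.198 m³/s

Swamee-Jain (Type II): Q = -0.965·√(gD⁵h_f/L)·ln[ε/(3.7D) + √(3.17ν²L/(gD³h_f))]
√(gD⁵h_f/L) = √(9.81·0.330⁵·4.27/384) = 0.02066
ε/(3.7D) = 4.91×10^-6; √(3.17ν²L/(gD³h_f)) = 4.41×10^-5
Q = -0.965·0.02066·ln(4.899×10^-5) = 0.1979 m³/s
Check: V = 2.31 m/s, Re = 4.93×10^5, f = 0.01341, h_f = 4.26 m ≈ 4.27 m ✓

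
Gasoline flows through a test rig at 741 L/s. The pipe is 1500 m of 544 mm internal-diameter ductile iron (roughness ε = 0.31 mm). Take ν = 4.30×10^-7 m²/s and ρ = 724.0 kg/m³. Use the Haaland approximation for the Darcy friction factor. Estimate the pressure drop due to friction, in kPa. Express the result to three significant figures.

V = 4Q/(πD²) = 4·0.741/(π·0.544²) = 3.188 m/s
Re = VD/ν = 3.188·0.544/4.30×10^-7 = 4.03×10^6 → turbulent
ε/D = 0.31/544 = 5.70×10^-4
Haaland: f = 0.01734
h_f = f(L/D)V²/(2g) = 0.01734·(1500/0.544)·3.188²/(2·9.81) = 24.76 m
Δp = ρg·h_f = 724.0·9.81·24.76 = 175.9 kPa

Δp ≈ 176 kPa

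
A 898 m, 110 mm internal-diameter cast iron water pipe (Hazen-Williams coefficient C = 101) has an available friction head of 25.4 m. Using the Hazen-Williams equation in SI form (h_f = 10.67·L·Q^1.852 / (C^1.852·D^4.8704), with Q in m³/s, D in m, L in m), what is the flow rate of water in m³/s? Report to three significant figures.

Q ≈ 0.0124 m³/s

Rearranging: Q = [h_f·C^1.852·D^4.8704 / (10.67·L)]^(1/1.852)
Q = [25.4·101^1.852·0.110^4.8704 / (10.67·898)]^0.540 = 0.01236 m³/s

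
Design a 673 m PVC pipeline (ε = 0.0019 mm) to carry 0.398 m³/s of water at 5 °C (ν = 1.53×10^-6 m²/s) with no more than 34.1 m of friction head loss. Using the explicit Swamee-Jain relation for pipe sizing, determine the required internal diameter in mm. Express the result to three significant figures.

Swamee-Jain (Type III): D = 0.66·[ε^1.25·(LQ²/(gh_f))^4.75 + ν·Q^9.4·(L/(gh_f))^5.2]^0.04
LQ²/(gh_f) = 0.3187; L/(gh_f) = 2.012
Term 1 = ε^1.25·(…)^4.75 = 3.09×10^-10; Term 2 = ν·Q^9.4·(…)^5.2 = 1.01×10^-8
D = 0.66·(3.09×10^-10 + 1.01×10^-8)^0.04 = 0.3163 m = 316 mm
Check: V = 5.06 m/s, Re = 1.05×10^6, f = 0.01167, h_f = 32.5 m ≈ 34.1 m ✓

D ≈ 316 mm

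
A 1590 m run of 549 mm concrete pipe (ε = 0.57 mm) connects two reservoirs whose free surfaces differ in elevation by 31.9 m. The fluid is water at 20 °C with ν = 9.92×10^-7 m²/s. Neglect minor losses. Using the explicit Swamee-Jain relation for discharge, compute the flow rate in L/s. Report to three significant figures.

Swamee-Jain (Type II): Q = -0.965·√(gD⁵h_f/L)·ln[ε/(3.7D) + √(3.17ν²L/(gD³h_f))]
√(gD⁵h_f/L) = √(9.81·0.549⁵·31.9/1590) = 0.09907
ε/(3.7D) = 2.81×10^-4; √(3.17ν²L/(gD³h_f)) = 9.79×10^-6
Q = -0.965·0.09907·ln(2.904×10^-4) = 0.7786 m³/s
Check: V = 3.29 m/s, Re = 1.82×10^6, f = 0.02004, h_f = 32.0 m ≈ 31.9 m ✓

Q ≈ 779 L/s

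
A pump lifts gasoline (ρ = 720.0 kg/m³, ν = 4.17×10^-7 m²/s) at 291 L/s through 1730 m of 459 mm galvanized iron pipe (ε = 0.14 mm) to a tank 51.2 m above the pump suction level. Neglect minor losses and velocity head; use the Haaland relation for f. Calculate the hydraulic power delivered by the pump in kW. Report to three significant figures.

P_hyd ≈ 124 kW

V = 4Q/(πD²) = 1.759 m/s; Re = 1.94×10^6; ε/D = 3.05×10^-4; f = 0.01536
h_f = f(L/D)V²/2g = 9.123 m
Total head H = z + h_f = 51.2 + 9.123 = 60.32 m
P_hyd = ρgQH = 720.0·9.81·0.291·60.32 = 124.0 kW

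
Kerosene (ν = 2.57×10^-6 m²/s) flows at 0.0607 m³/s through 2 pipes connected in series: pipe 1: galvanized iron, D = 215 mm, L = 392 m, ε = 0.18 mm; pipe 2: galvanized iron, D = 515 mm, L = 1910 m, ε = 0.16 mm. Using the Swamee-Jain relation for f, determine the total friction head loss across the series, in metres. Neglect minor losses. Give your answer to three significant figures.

H ≈ 5.82 m

Pipe 1: V = 1.672 m/s, Re = 1.40×10^5, ε/D = 8.37×10^-4, f = 0.02109, h_1 = f(L/D)V²/2g = 5.478 m
Pipe 2: V = 0.2914 m/s, Re = 5.84×10^4, ε/D = 3.11×10^-4, f = 0.02135, h_2 = f(L/D)V²/2g = 0.3427 m
Series → Q common, losses add: H = Σh = 5.821 m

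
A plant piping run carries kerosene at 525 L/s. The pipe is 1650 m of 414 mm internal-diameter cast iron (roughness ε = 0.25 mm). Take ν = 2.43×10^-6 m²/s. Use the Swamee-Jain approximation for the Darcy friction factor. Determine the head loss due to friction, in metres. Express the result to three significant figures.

h_f ≈ 56.2 m

V = 4Q/(πD²) = 4·0.525/(π·0.414²) = 3.900 m/s
Re = VD/ν = 3.900·0.414/2.43×10^-6 = 6.64×10^5 → turbulent
ε/D = 0.25/414 = 6.04×10^-4
Swamee-Jain: f = 0.01819
h_f = f(L/D)V²/(2g) = 0.01819·(1650/0.414)·3.900²/(2·9.81) = 56.20 m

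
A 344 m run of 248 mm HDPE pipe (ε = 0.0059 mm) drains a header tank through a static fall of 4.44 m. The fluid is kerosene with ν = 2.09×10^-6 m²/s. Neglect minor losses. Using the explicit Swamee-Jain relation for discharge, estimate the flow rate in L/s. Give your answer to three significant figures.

Swamee-Jain (Type II): Q = -0.965·√(gD⁵h_f/L)·ln[ε/(3.7D) + √(3.17ν²L/(gD³h_f))]
√(gD⁵h_f/L) = √(9.81·0.248⁵·4.44/344) = 0.01090
ε/(3.7D) = 6.43×10^-6; √(3.17ν²L/(gD³h_f)) = 8.47×10^-5
Q = -0.965·0.01090·ln(9.110×10^-5) = 0.09785 m³/s
Check: V = 2.03 m/s, Re = 2.40×10^5, f = 0.01523, h_f = 4.42 m ≈ 4.44 m ✓

Q ≈ 97.8 L/s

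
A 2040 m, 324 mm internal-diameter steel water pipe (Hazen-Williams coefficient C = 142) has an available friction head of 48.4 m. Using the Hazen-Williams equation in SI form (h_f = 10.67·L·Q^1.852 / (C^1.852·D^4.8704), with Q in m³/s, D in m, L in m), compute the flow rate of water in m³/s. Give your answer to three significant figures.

Q ≈ 0.271 m³/s

Rearranging: Q = [h_f·C^1.852·D^4.8704 / (10.67·L)]^(1/1.852)
Q = [48.4·142^1.852·0.324^4.8704 / (10.67·2040)]^0.540 = 0.2708 m³/s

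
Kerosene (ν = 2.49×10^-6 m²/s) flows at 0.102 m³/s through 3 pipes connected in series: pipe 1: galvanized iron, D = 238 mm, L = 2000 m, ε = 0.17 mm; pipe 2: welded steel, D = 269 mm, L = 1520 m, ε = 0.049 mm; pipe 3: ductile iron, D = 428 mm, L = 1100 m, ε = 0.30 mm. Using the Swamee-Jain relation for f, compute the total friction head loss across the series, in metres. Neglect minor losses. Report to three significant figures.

Pipe 1: V = 2.293 m/s, Re = 2.19×10^5, ε/D = 7.14×10^-4, f = 0.01985, h_1 = f(L/D)V²/2g = 44.69 m
Pipe 2: V = 1.795 m/s, Re = 1.94×10^5, ε/D = 1.82×10^-4, f = 0.01708, h_2 = f(L/D)V²/2g = 15.84 m
Pipe 3: V = 0.7090 m/s, Re = 1.22×10^5, ε/D = 7.01×10^-4, f = 0.02080, h_3 = f(L/D)V²/2g = 1.370 m
Series → Q common, losses add: H = Σh = 61.91 m

H ≈ 61.9 m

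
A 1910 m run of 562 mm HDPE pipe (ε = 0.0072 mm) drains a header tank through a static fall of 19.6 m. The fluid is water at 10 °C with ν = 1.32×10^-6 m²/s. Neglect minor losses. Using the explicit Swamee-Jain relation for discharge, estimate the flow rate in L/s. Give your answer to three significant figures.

Swamee-Jain (Type II): Q = -0.965·√(gD⁵h_f/L)·ln[ε/(3.7D) + √(3.17ν²L/(gD³h_f))]
√(gD⁵h_f/L) = √(9.81·0.562⁵·19.6/1910) = 0.07513
ε/(3.7D) = 3.46×10^-6; √(3.17ν²L/(gD³h_f)) = 1.76×10^-5
Q = -0.965·0.07513·ln(2.104×10^-5) = 0.7807 m³/s
Check: V = 3.15 m/s, Re = 1.34×10^6, f = 0.01143, h_f = 19.6 m ≈ 19.6 m ✓

Q ≈ 781 L/s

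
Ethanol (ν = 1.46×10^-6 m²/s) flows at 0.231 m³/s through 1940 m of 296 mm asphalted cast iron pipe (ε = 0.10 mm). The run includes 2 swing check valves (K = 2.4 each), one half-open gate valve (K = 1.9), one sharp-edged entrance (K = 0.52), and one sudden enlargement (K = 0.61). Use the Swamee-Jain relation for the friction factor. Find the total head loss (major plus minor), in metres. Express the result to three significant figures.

V = 4Q/(πD²) = 3.357 m/s; V²/2g = 0.5744 m
Re = 6.81×10^5, ε/D = 3.38×10^-4 → f = 0.01637 (Swamee-Jain)
Major: h_f = f(L/D)·V²/2g = 0.01637·6554·0.5744 = 61.62 m
Minor: ΣK = 7.83; h_m = ΣK·V²/2g = 4.497 m
Total H_L = 61.62 + 4.497 = 66.12 m

H_L ≈ 66.1 m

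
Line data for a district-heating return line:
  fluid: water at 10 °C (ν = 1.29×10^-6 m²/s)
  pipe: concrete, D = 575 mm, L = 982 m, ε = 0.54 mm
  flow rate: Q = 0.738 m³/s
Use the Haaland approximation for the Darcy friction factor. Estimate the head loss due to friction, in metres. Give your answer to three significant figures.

h_f ≈ 13.8 m

V = 4Q/(πD²) = 4·0.738/(π·0.575²) = 2.842 m/s
Re = VD/ν = 2.842·0.575/1.29×10^-6 = 1.27×10^6 → turbulent
ε/D = 0.54/575 = 9.39×10^-4
Haaland: f = 0.01960
h_f = f(L/D)V²/(2g) = 0.01960·(982/0.575)·2.842²/(2·9.81) = 13.78 m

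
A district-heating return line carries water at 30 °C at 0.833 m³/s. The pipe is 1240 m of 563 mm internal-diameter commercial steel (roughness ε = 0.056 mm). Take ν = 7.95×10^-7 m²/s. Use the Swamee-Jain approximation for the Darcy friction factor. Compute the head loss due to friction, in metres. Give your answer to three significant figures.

h_f ≈ 16.0 m

V = 4Q/(πD²) = 4·0.833/(π·0.563²) = 3.346 m/s
Re = VD/ν = 3.346·0.563/7.95×10^-7 = 2.37×10^6 → turbulent
ε/D = 0.056/563 = 9.95×10^-5
Swamee-Jain: f = 0.01276
h_f = f(L/D)V²/(2g) = 0.01276·(1240/0.563)·3.346²/(2·9.81) = 16.03 m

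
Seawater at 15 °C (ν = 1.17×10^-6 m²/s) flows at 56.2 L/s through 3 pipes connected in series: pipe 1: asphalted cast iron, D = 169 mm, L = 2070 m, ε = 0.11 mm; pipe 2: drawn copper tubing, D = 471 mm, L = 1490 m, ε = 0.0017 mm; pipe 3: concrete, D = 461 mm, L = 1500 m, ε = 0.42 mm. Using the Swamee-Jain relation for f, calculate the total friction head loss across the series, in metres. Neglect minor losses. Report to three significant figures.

H ≈ 74.9 m

Pipe 1: V = 2.505 m/s, Re = 3.62×10^5, ε/D = 6.51×10^-4, f = 0.01894, h_1 = f(L/D)V²/2g = 74.23 m
Pipe 2: V = 0.3226 m/s, Re = 1.30×10^5, ε/D = 3.61×10^-6, f = 0.01695, h_2 = f(L/D)V²/2g = 0.2844 m
Pipe 3: V = 0.3367 m/s, Re = 1.33×10^5, ε/D = 9.11×10^-4, f = 0.02147, h_3 = f(L/D)V²/2g = 0.4037 m
Series → Q common, losses add: H = Σh = 74.92 m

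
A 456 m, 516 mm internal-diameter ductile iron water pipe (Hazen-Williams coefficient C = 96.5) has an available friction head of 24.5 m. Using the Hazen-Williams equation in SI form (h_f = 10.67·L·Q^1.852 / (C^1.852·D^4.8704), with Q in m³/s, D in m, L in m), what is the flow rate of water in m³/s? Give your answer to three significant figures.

Q ≈ 0.973 m³/s

Rearranging: Q = [h_f·C^1.852·D^4.8704 / (10.67·L)]^(1/1.852)
Q = [24.5·96.5^1.852·0.516^4.8704 / (10.67·456)]^0.540 = 0.9729 m³/s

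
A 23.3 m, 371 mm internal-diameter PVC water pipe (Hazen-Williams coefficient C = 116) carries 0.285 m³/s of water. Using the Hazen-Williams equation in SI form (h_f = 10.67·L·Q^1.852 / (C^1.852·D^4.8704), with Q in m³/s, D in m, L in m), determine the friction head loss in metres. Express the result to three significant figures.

h_f = 10.67·23.3·0.285^1.852 / (116^1.852·0.371^4.8704) = 0.4569 m

h_f ≈ 0.457 m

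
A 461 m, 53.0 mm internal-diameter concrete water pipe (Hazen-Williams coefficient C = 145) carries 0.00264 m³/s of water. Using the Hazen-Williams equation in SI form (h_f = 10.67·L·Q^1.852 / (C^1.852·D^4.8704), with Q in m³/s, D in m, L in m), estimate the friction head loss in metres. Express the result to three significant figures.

h_f ≈ 13.4 m

h_f = 10.67·461·0.00264^1.852 / (145^1.852·0.0530^4.8704) = 13.40 m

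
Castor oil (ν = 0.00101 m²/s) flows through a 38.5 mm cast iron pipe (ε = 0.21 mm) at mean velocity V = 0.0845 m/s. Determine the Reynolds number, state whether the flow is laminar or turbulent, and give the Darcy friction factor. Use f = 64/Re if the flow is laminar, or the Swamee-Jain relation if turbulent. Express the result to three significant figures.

Re = VD/ν = 0.08450·0.0385/0.00101 = 3.22
Re < 2300 → laminar → f = 64/Re = 19.87

Re ≈ 3.22; laminar; f = 64/Re ≈ 19.9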